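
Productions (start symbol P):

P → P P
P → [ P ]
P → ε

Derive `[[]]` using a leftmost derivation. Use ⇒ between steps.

P ⇒ PP ⇒ PPP ⇒ PPPP ⇒ [P]PPP ⇒ [[P]]PPP ⇒ [[]]PPP ⇒ [[]]PP ⇒ [[]]P ⇒ [[]]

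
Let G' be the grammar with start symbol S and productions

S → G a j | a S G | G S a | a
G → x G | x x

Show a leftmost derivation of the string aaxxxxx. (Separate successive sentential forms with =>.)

S => aSG => aaG => aaxG => aaxxG => aaxxxG => aaxxxxx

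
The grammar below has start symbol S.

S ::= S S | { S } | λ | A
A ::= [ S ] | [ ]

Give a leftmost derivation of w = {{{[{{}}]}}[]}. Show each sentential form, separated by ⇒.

S ⇒ {S} ⇒ {SS} ⇒ {{S}S} ⇒ {{{S}}S} ⇒ {{{A}}S} ⇒ {{{[S]}}S} ⇒ {{{[{S}]}}S} ⇒ {{{[{{S}}]}}S} ⇒ {{{[{{}}]}}S} ⇒ {{{[{{}}]}}A} ⇒ {{{[{{}}]}}[]}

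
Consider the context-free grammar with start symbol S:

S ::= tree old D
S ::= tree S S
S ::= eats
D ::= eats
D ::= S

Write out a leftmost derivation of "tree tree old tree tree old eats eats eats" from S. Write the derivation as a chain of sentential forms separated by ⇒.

S ⇒ tree S S   [S ::= tree S S]
tree S S ⇒ tree tree old D S   [S ::= tree old D]
tree tree old D S ⇒ tree tree old S S   [D ::= S]
tree tree old S S ⇒ tree tree old tree S S S   [S ::= tree S S]
tree tree old tree S S S ⇒ tree tree old tree tree old D S S   [S ::= tree old D]
tree tree old tree tree old D S S ⇒ tree tree old tree tree old S S S   [D ::= S]
tree tree old tree tree old S S S ⇒ tree tree old tree tree old eats S S   [S ::= eats]
tree tree old tree tree old eats S S ⇒ tree tree old tree tree old eats eats S   [S ::= eats]
tree tree old tree tree old eats eats S ⇒ tree tree old tree tree old eats eats eats   [S ::= eats]

S ⇒ tree S S ⇒ tree tree old D S ⇒ tree tree old S S ⇒ tree tree old tree S S S ⇒ tree tree old tree tree old D S S ⇒ tree tree old tree tree old S S S ⇒ tree tree old tree tree old eats S S ⇒ tree tree old tree tree old eats eats S ⇒ tree tree old tree tree old eats eats eats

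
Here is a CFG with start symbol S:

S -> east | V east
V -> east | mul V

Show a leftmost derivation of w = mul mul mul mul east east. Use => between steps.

S => V east   [S -> V east]
V east => mul V east   [V -> mul V]
mul V east => mul mul V east   [V -> mul V]
mul mul V east => mul mul mul V east   [V -> mul V]
mul mul mul V east => mul mul mul mul V east   [V -> mul V]
mul mul mul mul V east => mul mul mul mul east east   [V -> east]

S => V east => mul V east => mul mul V east => mul mul mul V east => mul mul mul mul V east => mul mul mul mul east east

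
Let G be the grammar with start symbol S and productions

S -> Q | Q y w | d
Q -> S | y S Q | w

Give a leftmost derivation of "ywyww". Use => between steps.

S => Q => ySQ => yQQ => ywQ => ywySQ => ywyQQ => ywywQ => ywyww

S => Q   [S -> Q]
Q => ySQ   [Q -> y S Q]
ySQ => yQQ   [S -> Q]
yQQ => ywQ   [Q -> w]
ywQ => ywySQ   [Q -> y S Q]
ywySQ => ywyQQ   [S -> Q]
ywyQQ => ywywQ   [Q -> w]
ywywQ => ywyww   [Q -> w]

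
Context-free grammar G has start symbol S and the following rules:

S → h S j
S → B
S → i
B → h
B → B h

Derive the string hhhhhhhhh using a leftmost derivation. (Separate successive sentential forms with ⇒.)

S ⇒ B   [S → B]
B ⇒ Bh   [B → B h]
Bh ⇒ Bhh   [B → B h]
Bhh ⇒ Bhhh   [B → B h]
Bhhh ⇒ Bhhhh   [B → B h]
Bhhhh ⇒ Bhhhhh   [B → B h]
Bhhhhh ⇒ Bhhhhhh   [B → B h]
Bhhhhhh ⇒ Bhhhhhhh   [B → B h]
Bhhhhhhh ⇒ Bhhhhhhhh   [B → B h]
Bhhhhhhhh ⇒ hhhhhhhhh   [B → h]

S ⇒ B ⇒ Bh ⇒ Bhh ⇒ Bhhh ⇒ Bhhhh ⇒ Bhhhhh ⇒ Bhhhhhh ⇒ Bhhhhhhh ⇒ Bhhhhhhhh ⇒ hhhhhhhhh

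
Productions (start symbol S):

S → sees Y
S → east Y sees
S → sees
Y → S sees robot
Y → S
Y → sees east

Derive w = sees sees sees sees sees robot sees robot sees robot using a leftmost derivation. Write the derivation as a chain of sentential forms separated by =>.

S => sees Y => sees S sees robot => sees sees Y sees robot => sees sees S sees robot sees robot => sees sees sees Y sees robot sees robot => sees sees sees S sees robot sees robot sees robot => sees sees sees sees sees robot sees robot sees robot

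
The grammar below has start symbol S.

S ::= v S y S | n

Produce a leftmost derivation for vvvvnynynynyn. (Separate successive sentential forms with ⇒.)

S ⇒ vSyS   [S ::= v S y S]
vSyS ⇒ vvSySyS   [S ::= v S y S]
vvSySyS ⇒ vvvSySySyS   [S ::= v S y S]
vvvSySySyS ⇒ vvvvSySySySyS   [S ::= v S y S]
vvvvSySySySyS ⇒ vvvvnySySySyS   [S ::= n]
vvvvnySySySyS ⇒ vvvvnynySySyS   [S ::= n]
vvvvnynySySyS ⇒ vvvvnynynySyS   [S ::= n]
vvvvnynynySyS ⇒ vvvvnynynynyS   [S ::= n]
vvvvnynynynyS ⇒ vvvvnynynynyn   [S ::= n]

S ⇒ vSyS ⇒ vvSySyS ⇒ vvvSySySyS ⇒ vvvvSySySySyS ⇒ vvvvnySySySyS ⇒ vvvvnynySySyS ⇒ vvvvnynynySyS ⇒ vvvvnynynynyS ⇒ vvvvnynynynyn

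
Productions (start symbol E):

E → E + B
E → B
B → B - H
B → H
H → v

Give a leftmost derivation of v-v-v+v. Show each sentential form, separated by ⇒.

E⇒E+B⇒B+B⇒B-H+B⇒B-H-H+B⇒H-H-H+B⇒v-H-H+B⇒v-v-H+B⇒v-v-v+B⇒v-v-v+H⇒v-v-v+v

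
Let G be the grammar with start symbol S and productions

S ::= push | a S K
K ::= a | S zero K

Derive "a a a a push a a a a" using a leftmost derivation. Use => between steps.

S => a S K   [S ::= a S K]
a S K => a a S K K   [S ::= a S K]
a a S K K => a a a S K K K   [S ::= a S K]
a a a S K K K => a a a a S K K K K   [S ::= a S K]
a a a a S K K K K => a a a a push K K K K   [S ::= push]
a a a a push K K K K => a a a a push a K K K   [K ::= a]
a a a a push a K K K => a a a a push a a K K   [K ::= a]
a a a a push a a K K => a a a a push a a a K   [K ::= a]
a a a a push a a a K => a a a a push a a a a   [K ::= a]

S => a S K => a a S K K => a a a S K K K => a a a a S K K K K => a a a a push K K K K => a a a a push a K K K => a a a a push a a K K => a a a a push a a a K => a a a a push a a a a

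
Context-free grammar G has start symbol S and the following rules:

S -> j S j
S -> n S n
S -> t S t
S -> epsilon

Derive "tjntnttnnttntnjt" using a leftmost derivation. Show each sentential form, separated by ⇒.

S ⇒ tSt ⇒ tjSjt ⇒ tjnSnjt ⇒ tjntStnjt ⇒ tjntnSntnjt ⇒ tjntntStntnjt ⇒ tjntnttSttntnjt ⇒ tjntnttnSnttntnjt ⇒ tjntnttnnttntnjt

S ⇒ tSt   [S -> t S t]
tSt ⇒ tjSjt   [S -> j S j]
tjSjt ⇒ tjnSnjt   [S -> n S n]
tjnSnjt ⇒ tjntStnjt   [S -> t S t]
tjntStnjt ⇒ tjntnSntnjt   [S -> n S n]
tjntnSntnjt ⇒ tjntntStntnjt   [S -> t S t]
tjntntStntnjt ⇒ tjntnttSttntnjt   [S -> t S t]
tjntnttSttntnjt ⇒ tjntnttnSnttntnjt   [S -> n S n]
tjntnttnSnttntnjt ⇒ tjntnttnnttntnjt   [S -> epsilon]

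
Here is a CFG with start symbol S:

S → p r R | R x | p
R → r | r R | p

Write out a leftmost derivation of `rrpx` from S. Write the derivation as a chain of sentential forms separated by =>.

S => Rx   [S → R x]
Rx => rRx   [R → r R]
rRx => rrRx   [R → r R]
rrRx => rrpx   [R → p]

S => Rx => rRx => rrRx => rrpx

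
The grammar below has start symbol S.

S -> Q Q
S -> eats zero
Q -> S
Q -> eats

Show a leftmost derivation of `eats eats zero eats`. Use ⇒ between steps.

S ⇒ Q Q ⇒ eats Q ⇒ eats S ⇒ eats Q Q ⇒ eats S Q ⇒ eats eats zero Q ⇒ eats eats zero eats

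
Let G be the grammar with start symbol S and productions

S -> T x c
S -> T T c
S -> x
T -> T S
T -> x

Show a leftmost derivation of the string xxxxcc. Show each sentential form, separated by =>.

S => TTc   [S -> T T c]
TTc => xTc   [T -> x]
xTc => xTSc   [T -> T S]
xTSc => xxSc   [T -> x]
xxSc => xxTxcc   [S -> T x c]
xxTxcc => xxxxcc   [T -> x]

S => TTc => xTc => xTSc => xxSc => xxTxcc => xxxxcc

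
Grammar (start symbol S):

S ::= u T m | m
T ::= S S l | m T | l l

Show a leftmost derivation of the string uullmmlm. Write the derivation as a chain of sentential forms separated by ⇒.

S⇒uTm⇒uSSlm⇒uuTmSlm⇒uullmSlm⇒uullmmlm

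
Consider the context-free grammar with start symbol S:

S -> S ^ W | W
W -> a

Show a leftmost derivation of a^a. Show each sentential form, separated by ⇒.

S⇒S^W⇒W^W⇒a^W⇒a^a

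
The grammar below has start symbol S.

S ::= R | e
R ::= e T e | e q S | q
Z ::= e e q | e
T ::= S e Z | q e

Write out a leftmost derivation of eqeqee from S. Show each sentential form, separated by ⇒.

S⇒R⇒eqS⇒eqR⇒eqeTe⇒eqeqee

S ⇒ R   [S ::= R]
R ⇒ eqS   [R ::= e q S]
eqS ⇒ eqR   [S ::= R]
eqR ⇒ eqeTe   [R ::= e T e]
eqeTe ⇒ eqeqee   [T ::= q e]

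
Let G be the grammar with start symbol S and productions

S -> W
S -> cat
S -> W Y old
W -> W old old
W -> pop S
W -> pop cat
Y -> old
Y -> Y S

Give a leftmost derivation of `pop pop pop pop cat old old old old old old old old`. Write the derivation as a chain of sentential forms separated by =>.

S => W Y old => pop S Y old => pop W Y old Y old => pop pop S Y old Y old => pop pop W Y old Y old => pop pop pop S Y old Y old => pop pop pop W Y old Y old => pop pop pop W old old Y old Y old => pop pop pop W old old old old Y old Y old => pop pop pop pop S old old old old Y old Y old => pop pop pop pop cat old old old old Y old Y old => pop pop pop pop cat old old old old old old Y old => pop pop pop pop cat old old old old old old old old

S => W Y old   [S -> W Y old]
W Y old => pop S Y old   [W -> pop S]
pop S Y old => pop W Y old Y old   [S -> W Y old]
pop W Y old Y old => pop pop S Y old Y old   [W -> pop S]
pop pop S Y old Y old => pop pop W Y old Y old   [S -> W]
pop pop W Y old Y old => pop pop pop S Y old Y old   [W -> pop S]
pop pop pop S Y old Y old => pop pop pop W Y old Y old   [S -> W]
pop pop pop W Y old Y old => pop pop pop W old old Y old Y old   [W -> W old old]
pop pop pop W old old Y old Y old => pop pop pop W old old old old Y old Y old   [W -> W old old]
pop pop pop W old old old old Y old Y old => pop pop pop pop S old old old old Y old Y old   [W -> pop S]
pop pop pop pop S old old old old Y old Y old => pop pop pop pop cat old old old old Y old Y old   [S -> cat]
pop pop pop pop cat old old old old Y old Y old => pop pop pop pop cat old old old old old old Y old   [Y -> old]
pop pop pop pop cat old old old old old old Y old => pop pop pop pop cat old old old old old old old old   [Y -> old]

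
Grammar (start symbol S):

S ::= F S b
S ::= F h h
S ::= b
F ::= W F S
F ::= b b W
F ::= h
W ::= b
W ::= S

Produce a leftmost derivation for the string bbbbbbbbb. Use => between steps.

S => FSb => bbWSb => bbSSb => bbFSbSb => bbbbWSbSb => bbbbSSbSb => bbbbbSbSb => bbbbbbbSb => bbbbbbbbb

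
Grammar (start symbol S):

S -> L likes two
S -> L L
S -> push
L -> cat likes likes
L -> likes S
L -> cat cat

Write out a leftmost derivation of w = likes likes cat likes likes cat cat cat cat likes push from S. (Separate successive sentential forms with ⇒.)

S ⇒ L L   [S -> L L]
L L ⇒ likes S L   [L -> likes S]
likes S L ⇒ likes L L L   [S -> L L]
likes L L L ⇒ likes likes S L L   [L -> likes S]
likes likes S L L ⇒ likes likes L L L L   [S -> L L]
likes likes L L L L ⇒ likes likes cat likes likes L L L   [L -> cat likes likes]
likes likes cat likes likes L L L ⇒ likes likes cat likes likes cat cat L L   [L -> cat cat]
likes likes cat likes likes cat cat L L ⇒ likes likes cat likes likes cat cat cat cat L   [L -> cat cat]
likes likes cat likes likes cat cat cat cat L ⇒ likes likes cat likes likes cat cat cat cat likes S   [L -> likes S]
likes likes cat likes likes cat cat cat cat likes S ⇒ likes likes cat likes likes cat cat cat cat likes push   [S -> push]

S ⇒ L L ⇒ likes S L ⇒ likes L L L ⇒ likes likes S L L ⇒ likes likes L L L L ⇒ likes likes cat likes likes L L L ⇒ likes likes cat likes likes cat cat L L ⇒ likes likes cat likes likes cat cat cat cat L ⇒ likes likes cat likes likes cat cat cat cat likes S ⇒ likes likes cat likes likes cat cat cat cat likes push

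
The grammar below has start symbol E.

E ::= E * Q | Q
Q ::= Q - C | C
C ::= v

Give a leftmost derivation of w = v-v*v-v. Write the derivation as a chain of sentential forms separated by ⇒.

E ⇒ E*Q   [E ::= E * Q]
E*Q ⇒ Q*Q   [E ::= Q]
Q*Q ⇒ Q-C*Q   [Q ::= Q - C]
Q-C*Q ⇒ C-C*Q   [Q ::= C]
C-C*Q ⇒ v-C*Q   [C ::= v]
v-C*Q ⇒ v-v*Q   [C ::= v]
v-v*Q ⇒ v-v*Q-C   [Q ::= Q - C]
v-v*Q-C ⇒ v-v*C-C   [Q ::= C]
v-v*C-C ⇒ v-v*v-C   [C ::= v]
v-v*v-C ⇒ v-v*v-v   [C ::= v]

E⇒E*Q⇒Q*Q⇒Q-C*Q⇒C-C*Q⇒v-C*Q⇒v-v*Q⇒v-v*Q-C⇒v-v*C-C⇒v-v*v-C⇒v-v*v-v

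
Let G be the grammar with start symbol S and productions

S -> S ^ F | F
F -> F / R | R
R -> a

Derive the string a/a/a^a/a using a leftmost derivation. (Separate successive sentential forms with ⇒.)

S ⇒ S^F   [S -> S ^ F]
S^F ⇒ F^F   [S -> F]
F^F ⇒ F/R^F   [F -> F / R]
F/R^F ⇒ F/R/R^F   [F -> F / R]
F/R/R^F ⇒ R/R/R^F   [F -> R]
R/R/R^F ⇒ a/R/R^F   [R -> a]
a/R/R^F ⇒ a/a/R^F   [R -> a]
a/a/R^F ⇒ a/a/a^F   [R -> a]
a/a/a^F ⇒ a/a/a^F/R   [F -> F / R]
a/a/a^F/R ⇒ a/a/a^R/R   [F -> R]
a/a/a^R/R ⇒ a/a/a^a/R   [R -> a]
a/a/a^a/R ⇒ a/a/a^a/a   [R -> a]

S ⇒ S^F ⇒ F^F ⇒ F/R^F ⇒ F/R/R^F ⇒ R/R/R^F ⇒ a/R/R^F ⇒ a/a/R^F ⇒ a/a/a^F ⇒ a/a/a^F/R ⇒ a/a/a^R/R ⇒ a/a/a^a/R ⇒ a/a/a^a/a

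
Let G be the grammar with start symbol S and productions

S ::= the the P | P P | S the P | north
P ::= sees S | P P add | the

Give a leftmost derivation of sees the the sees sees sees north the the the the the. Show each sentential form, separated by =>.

S => P P   [S ::= P P]
P P => sees S P   [P ::= sees S]
sees S P => sees the the P P   [S ::= the the P]
sees the the P P => sees the the sees S P   [P ::= sees S]
sees the the sees S P => sees the the sees S the P P   [S ::= S the P]
sees the the sees S the P P => sees the the sees P P the P P   [S ::= P P]
sees the the sees P P the P P => sees the the sees sees S P the P P   [P ::= sees S]
sees the the sees sees S P the P P => sees the the sees sees P P P the P P   [S ::= P P]
sees the the sees sees P P P the P P => sees the the sees sees sees S P P the P P   [P ::= sees S]
sees the the sees sees sees S P P the P P => sees the the sees sees sees north P P the P P   [S ::= north]
sees the the sees sees sees north P P the P P => sees the the sees sees sees north the P the P P   [P ::= the]
sees the the sees sees sees north the P the P P => sees the the sees sees sees north the the the P P   [P ::= the]
sees the the sees sees sees north the the the P P => sees the the sees sees sees north the the the the P   [P ::= the]
sees the the sees sees sees north the the the the P => sees the the sees sees sees north the the the the the   [P ::= the]

S => P P => sees S P => sees the the P P => sees the the sees S P => sees the the sees S the P P => sees the the sees P P the P P => sees the the sees sees S P the P P => sees the the sees sees P P P the P P => sees the the sees sees sees S P P the P P => sees the the sees sees sees north P P the P P => sees the the sees sees sees north the P the P P => sees the the sees sees sees north the the the P P => sees the the sees sees sees north the the the the P => sees the the sees sees sees north the the the the the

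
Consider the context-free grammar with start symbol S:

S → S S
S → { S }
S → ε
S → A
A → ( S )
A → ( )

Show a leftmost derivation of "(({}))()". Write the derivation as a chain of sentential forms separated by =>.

S=>SS=>AS=>(S)S=>(A)S=>((S))S=>(({S}))S=>(({}))S=>(({}))A=>(({}))()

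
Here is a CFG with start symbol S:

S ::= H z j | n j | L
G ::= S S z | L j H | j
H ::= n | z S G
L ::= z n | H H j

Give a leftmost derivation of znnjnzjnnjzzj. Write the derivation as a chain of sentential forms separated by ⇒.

S ⇒ Hzj   [S ::= H z j]
Hzj ⇒ zSGzj   [H ::= z S G]
zSGzj ⇒ zLGzj   [S ::= L]
zLGzj ⇒ zHHjGzj   [L ::= H H j]
zHHjGzj ⇒ znHjGzj   [H ::= n]
znHjGzj ⇒ znnjGzj   [H ::= n]
znnjGzj ⇒ znnjSSzzj   [G ::= S S z]
znnjSSzzj ⇒ znnjHzjSzzj   [S ::= H z j]
znnjHzjSzzj ⇒ znnjnzjSzzj   [H ::= n]
znnjnzjSzzj ⇒ znnjnzjLzzj   [S ::= L]
znnjnzjLzzj ⇒ znnjnzjHHjzzj   [L ::= H H j]
znnjnzjHHjzzj ⇒ znnjnzjnHjzzj   [H ::= n]
znnjnzjnHjzzj ⇒ znnjnzjnnjzzj   [H ::= n]

S⇒Hzj⇒zSGzj⇒zLGzj⇒zHHjGzj⇒znHjGzj⇒znnjGzj⇒znnjSSzzj⇒znnjHzjSzzj⇒znnjnzjSzzj⇒znnjnzjLzzj⇒znnjnzjHHjzzj⇒znnjnzjnHjzzj⇒znnjnzjnnjzzj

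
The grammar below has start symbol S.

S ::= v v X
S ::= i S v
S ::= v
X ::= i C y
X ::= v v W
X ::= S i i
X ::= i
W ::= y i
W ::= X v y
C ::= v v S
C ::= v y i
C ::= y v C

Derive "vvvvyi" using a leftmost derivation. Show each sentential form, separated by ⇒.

S⇒vvX⇒vvvvW⇒vvvvyi

S ⇒ vvX   [S ::= v v X]
vvX ⇒ vvvvW   [X ::= v v W]
vvvvW ⇒ vvvvyi   [W ::= y i]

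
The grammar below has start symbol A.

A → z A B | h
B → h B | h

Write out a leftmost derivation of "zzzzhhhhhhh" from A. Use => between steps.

A => zAB   [A → z A B]
zAB => zzABB   [A → z A B]
zzABB => zzzABBB   [A → z A B]
zzzABBB => zzzzABBBB   [A → z A B]
zzzzABBBB => zzzzhBBBB   [A → h]
zzzzhBBBB => zzzzhhBBB   [B → h]
zzzzhhBBB => zzzzhhhBB   [B → h]
zzzzhhhBB => zzzzhhhhBB   [B → h B]
zzzzhhhhBB => zzzzhhhhhBB   [B → h B]
zzzzhhhhhBB => zzzzhhhhhhB   [B → h]
zzzzhhhhhhB => zzzzhhhhhhh   [B → h]

A => zAB => zzABB => zzzABBB => zzzzABBBB => zzzzhBBBB => zzzzhhBBB => zzzzhhhBB => zzzzhhhhBB => zzzzhhhhhBB => zzzzhhhhhhB => zzzzhhhhhhh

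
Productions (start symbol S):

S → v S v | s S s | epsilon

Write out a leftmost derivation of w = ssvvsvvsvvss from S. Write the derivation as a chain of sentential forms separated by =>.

S=>sSs=>ssSss=>ssvSvss=>ssvvSvvss=>ssvvsSsvvss=>ssvvsvSvsvvss=>ssvvsvvsvvss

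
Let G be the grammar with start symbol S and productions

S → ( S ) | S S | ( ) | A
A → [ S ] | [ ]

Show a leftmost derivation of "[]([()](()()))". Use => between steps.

S => SS   [S → S S]
SS => AS   [S → A]
AS => []S   [A → [ ]]
[]S => [](S)   [S → ( S )]
[](S) => [](SS)   [S → S S]
[](SS) => [](AS)   [S → A]
[](AS) => []([S]S)   [A → [ S ]]
[]([S]S) => []([()]S)   [S → ( )]
[]([()]S) => []([()](S))   [S → ( S )]
[]([()](S)) => []([()](SS))   [S → S S]
[]([()](SS)) => []([()](()S))   [S → ( )]
[]([()](()S)) => []([()](()()))   [S → ( )]

S => SS => AS => []S => [](S) => [](SS) => [](AS) => []([S]S) => []([()]S) => []([()](S)) => []([()](SS)) => []([()](()S)) => []([()](()()))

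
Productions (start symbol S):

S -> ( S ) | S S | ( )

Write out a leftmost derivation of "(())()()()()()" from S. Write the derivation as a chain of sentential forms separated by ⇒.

S ⇒ SS   [S -> S S]
SS ⇒ SSS   [S -> S S]
SSS ⇒ SSSS   [S -> S S]
SSSS ⇒ SSSSS   [S -> S S]
SSSSS ⇒ (S)SSSS   [S -> ( S )]
(S)SSSS ⇒ (())SSSS   [S -> ( )]
(())SSSS ⇒ (())()SSS   [S -> ( )]
(())()SSS ⇒ (())()()SS   [S -> ( )]
(())()()SS ⇒ (())()()SSS   [S -> S S]
(())()()SSS ⇒ (())()()()SS   [S -> ( )]
(())()()()SS ⇒ (())()()()()S   [S -> ( )]
(())()()()()S ⇒ (())()()()()()   [S -> ( )]

S⇒SS⇒SSS⇒SSSS⇒SSSSS⇒(S)SSSS⇒(())SSSS⇒(())()SSS⇒(())()()SS⇒(())()()SSS⇒(())()()()SS⇒(())()()()()S⇒(())()()()()()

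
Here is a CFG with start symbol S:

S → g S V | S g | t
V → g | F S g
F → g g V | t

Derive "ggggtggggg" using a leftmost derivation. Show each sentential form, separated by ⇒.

S⇒gSV⇒gSgV⇒ggSVgV⇒gggSVVgV⇒ggggSVVVgV⇒ggggtVVVgV⇒ggggtgVVgV⇒ggggtggVgV⇒ggggtggggV⇒ggggtggggg

S ⇒ gSV   [S → g S V]
gSV ⇒ gSgV   [S → S g]
gSgV ⇒ ggSVgV   [S → g S V]
ggSVgV ⇒ gggSVVgV   [S → g S V]
gggSVVgV ⇒ ggggSVVVgV   [S → g S V]
ggggSVVVgV ⇒ ggggtVVVgV   [S → t]
ggggtVVVgV ⇒ ggggtgVVgV   [V → g]
ggggtgVVgV ⇒ ggggtggVgV   [V → g]
ggggtggVgV ⇒ ggggtggggV   [V → g]
ggggtggggV ⇒ ggggtggggg   [V → g]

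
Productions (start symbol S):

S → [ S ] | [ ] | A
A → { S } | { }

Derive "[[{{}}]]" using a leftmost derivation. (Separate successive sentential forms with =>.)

S => [S] => [[S]] => [[A]] => [[{S}]] => [[{A}]] => [[{{}}]]

S => [S]   [S → [ S ]]
[S] => [[S]]   [S → [ S ]]
[[S]] => [[A]]   [S → A]
[[A]] => [[{S}]]   [A → { S }]
[[{S}]] => [[{A}]]   [S → A]
[[{A}]] => [[{{}}]]   [A → { }]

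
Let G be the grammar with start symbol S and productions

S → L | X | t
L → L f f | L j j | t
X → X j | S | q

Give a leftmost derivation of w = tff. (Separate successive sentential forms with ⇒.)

S ⇒ L ⇒ Lff ⇒ tff

S ⇒ L   [S → L]
L ⇒ Lff   [L → L f f]
Lff ⇒ tff   [L → t]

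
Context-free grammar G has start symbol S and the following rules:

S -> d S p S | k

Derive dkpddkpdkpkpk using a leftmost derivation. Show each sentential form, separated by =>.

S => dSpS   [S -> d S p S]
dSpS => dkpS   [S -> k]
dkpS => dkpdSpS   [S -> d S p S]
dkpdSpS => dkpddSpSpS   [S -> d S p S]
dkpddSpSpS => dkpddkpSpS   [S -> k]
dkpddkpSpS => dkpddkpdSpSpS   [S -> d S p S]
dkpddkpdSpSpS => dkpddkpdkpSpS   [S -> k]
dkpddkpdkpSpS => dkpddkpdkpkpS   [S -> k]
dkpddkpdkpkpS => dkpddkpdkpkpk   [S -> k]

S => dSpS => dkpS => dkpdSpS => dkpddSpSpS => dkpddkpSpS => dkpddkpdSpSpS => dkpddkpdkpSpS => dkpddkpdkpkpS => dkpddkpdkpkpk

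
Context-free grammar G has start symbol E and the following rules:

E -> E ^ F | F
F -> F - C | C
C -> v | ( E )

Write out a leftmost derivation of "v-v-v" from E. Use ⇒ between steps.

E⇒F⇒F-C⇒F-C-C⇒C-C-C⇒v-C-C⇒v-v-C⇒v-v-v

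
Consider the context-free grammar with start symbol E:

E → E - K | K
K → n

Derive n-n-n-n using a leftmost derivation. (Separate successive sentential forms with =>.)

E => E-K   [E → E - K]
E-K => E-K-K   [E → E - K]
E-K-K => E-K-K-K   [E → E - K]
E-K-K-K => K-K-K-K   [E → K]
K-K-K-K => n-K-K-K   [K → n]
n-K-K-K => n-n-K-K   [K → n]
n-n-K-K => n-n-n-K   [K → n]
n-n-n-K => n-n-n-n   [K → n]

E => E-K => E-K-K => E-K-K-K => K-K-K-K => n-K-K-K => n-n-K-K => n-n-n-K => n-n-n-n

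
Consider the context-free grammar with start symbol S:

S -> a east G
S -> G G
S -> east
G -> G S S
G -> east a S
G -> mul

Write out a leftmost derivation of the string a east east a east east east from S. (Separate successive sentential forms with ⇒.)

S ⇒ a east G ⇒ a east G S S ⇒ a east east a S S S ⇒ a east east a east S S ⇒ a east east a east east S ⇒ a east east a east east east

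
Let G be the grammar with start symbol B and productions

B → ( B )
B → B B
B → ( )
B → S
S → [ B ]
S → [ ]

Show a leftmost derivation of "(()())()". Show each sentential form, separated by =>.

B=>BB=>(B)B=>(BB)B=>(()B)B=>(()())B=>(()())()

B => BB   [B → B B]
BB => (B)B   [B → ( B )]
(B)B => (BB)B   [B → B B]
(BB)B => (()B)B   [B → ( )]
(()B)B => (()())B   [B → ( )]
(()())B => (()())()   [B → ( )]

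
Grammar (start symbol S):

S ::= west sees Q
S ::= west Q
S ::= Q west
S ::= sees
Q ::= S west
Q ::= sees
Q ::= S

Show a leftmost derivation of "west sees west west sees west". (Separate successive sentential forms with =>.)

S => west sees Q => west sees S => west sees west Q => west sees west S => west sees west west Q => west sees west west S west => west sees west west sees west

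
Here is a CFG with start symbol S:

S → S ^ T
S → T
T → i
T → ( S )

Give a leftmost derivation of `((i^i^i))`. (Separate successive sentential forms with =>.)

S => T => (S) => (T) => ((S)) => ((S^T)) => ((S^T^T)) => ((T^T^T)) => ((i^T^T)) => ((i^i^T)) => ((i^i^i))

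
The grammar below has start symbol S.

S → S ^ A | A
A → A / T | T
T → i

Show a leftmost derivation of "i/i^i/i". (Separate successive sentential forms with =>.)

S => S^A   [S → S ^ A]
S^A => A^A   [S → A]
A^A => A/T^A   [A → A / T]
A/T^A => T/T^A   [A → T]
T/T^A => i/T^A   [T → i]
i/T^A => i/i^A   [T → i]
i/i^A => i/i^A/T   [A → A / T]
i/i^A/T => i/i^T/T   [A → T]
i/i^T/T => i/i^i/T   [T → i]
i/i^i/T => i/i^i/i   [T → i]

S => S^A => A^A => A/T^A => T/T^A => i/T^A => i/i^A => i/i^A/T => i/i^T/T => i/i^i/T => i/i^i/i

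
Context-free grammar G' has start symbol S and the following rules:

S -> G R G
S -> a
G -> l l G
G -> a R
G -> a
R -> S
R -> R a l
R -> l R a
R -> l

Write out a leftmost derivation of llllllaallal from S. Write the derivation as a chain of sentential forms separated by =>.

S => GRG   [S -> G R G]
GRG => llGRG   [G -> l l G]
llGRG => llllGRG   [G -> l l G]
llllGRG => llllllGRG   [G -> l l G]
llllllGRG => llllllaRG   [G -> a]
llllllaRG => llllllaSG   [R -> S]
llllllaSG => llllllaaG   [S -> a]
llllllaaG => llllllaallG   [G -> l l G]
llllllaallG => llllllaallaR   [G -> a R]
llllllaallaR => llllllaallal   [R -> l]

S => GRG => llGRG => llllGRG => llllllGRG => llllllaRG => llllllaSG => llllllaaG => llllllaallG => llllllaallaR => llllllaallal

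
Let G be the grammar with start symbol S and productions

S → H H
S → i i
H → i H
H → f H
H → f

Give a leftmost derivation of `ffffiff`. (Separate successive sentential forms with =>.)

S=>HH=>fHH=>ffHH=>fffHH=>ffffHH=>ffffiHH=>ffffifH=>ffffiff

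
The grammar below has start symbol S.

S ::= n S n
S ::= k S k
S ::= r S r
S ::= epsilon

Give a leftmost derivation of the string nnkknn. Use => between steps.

S => nSn => nnSnn => nnkSknn => nnkknn

S => nSn   [S ::= n S n]
nSn => nnSnn   [S ::= n S n]
nnSnn => nnkSknn   [S ::= k S k]
nnkSknn => nnkknn   [S ::= epsilon]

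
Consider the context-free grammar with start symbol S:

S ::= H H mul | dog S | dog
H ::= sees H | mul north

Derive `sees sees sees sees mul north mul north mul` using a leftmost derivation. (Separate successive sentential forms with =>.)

S => H H mul => sees H H mul => sees sees H H mul => sees sees sees H H mul => sees sees sees sees H H mul => sees sees sees sees mul north H mul => sees sees sees sees mul north mul north mul

S => H H mul   [S ::= H H mul]
H H mul => sees H H mul   [H ::= sees H]
sees H H mul => sees sees H H mul   [H ::= sees H]
sees sees H H mul => sees sees sees H H mul   [H ::= sees H]
sees sees sees H H mul => sees sees sees sees H H mul   [H ::= sees H]
sees sees sees sees H H mul => sees sees sees sees mul north H mul   [H ::= mul north]
sees sees sees sees mul north H mul => sees sees sees sees mul north mul north mul   [H ::= mul north]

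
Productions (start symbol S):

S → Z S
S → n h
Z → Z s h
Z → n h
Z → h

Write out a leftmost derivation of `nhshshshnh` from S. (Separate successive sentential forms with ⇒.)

S ⇒ ZS ⇒ ZshS ⇒ ZshshS ⇒ ZshshshS ⇒ nhshshshS ⇒ nhshshshnh

S ⇒ ZS   [S → Z S]
ZS ⇒ ZshS   [Z → Z s h]
ZshS ⇒ ZshshS   [Z → Z s h]
ZshshS ⇒ ZshshshS   [Z → Z s h]
ZshshshS ⇒ nhshshshS   [Z → n h]
nhshshshS ⇒ nhshshshnh   [S → n h]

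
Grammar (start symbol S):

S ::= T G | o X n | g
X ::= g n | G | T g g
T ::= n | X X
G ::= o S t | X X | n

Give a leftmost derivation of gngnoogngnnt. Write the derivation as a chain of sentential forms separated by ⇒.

S ⇒ TG   [S ::= T G]
TG ⇒ XXG   [T ::= X X]
XXG ⇒ gnXG   [X ::= g n]
gnXG ⇒ gngnG   [X ::= g n]
gngnG ⇒ gngnoSt   [G ::= o S t]
gngnoSt ⇒ gngnooXnt   [S ::= o X n]
gngnooXnt ⇒ gngnooGnt   [X ::= G]
gngnooGnt ⇒ gngnooXXnt   [G ::= X X]
gngnooXXnt ⇒ gngnoognXnt   [X ::= g n]
gngnoognXnt ⇒ gngnoogngnnt   [X ::= g n]

S ⇒ TG ⇒ XXG ⇒ gnXG ⇒ gngnG ⇒ gngnoSt ⇒ gngnooXnt ⇒ gngnooGnt ⇒ gngnooXXnt ⇒ gngnoognXnt ⇒ gngnoogngnnt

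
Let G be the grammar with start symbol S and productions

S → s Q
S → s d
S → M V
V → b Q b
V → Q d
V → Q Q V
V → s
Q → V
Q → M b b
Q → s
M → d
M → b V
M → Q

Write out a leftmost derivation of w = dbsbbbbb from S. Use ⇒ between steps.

S ⇒ MV ⇒ dV ⇒ dbQb ⇒ dbMbbb ⇒ dbQbbb ⇒ dbMbbbbb ⇒ dbQbbbbb ⇒ dbsbbbbb

S ⇒ MV   [S → M V]
MV ⇒ dV   [M → d]
dV ⇒ dbQb   [V → b Q b]
dbQb ⇒ dbMbbb   [Q → M b b]
dbMbbb ⇒ dbQbbb   [M → Q]
dbQbbb ⇒ dbMbbbbb   [Q → M b b]
dbMbbbbb ⇒ dbQbbbbb   [M → Q]
dbQbbbbb ⇒ dbsbbbbb   [Q → s]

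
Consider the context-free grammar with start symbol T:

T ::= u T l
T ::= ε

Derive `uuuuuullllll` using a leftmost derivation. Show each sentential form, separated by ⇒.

T⇒uTl⇒uuTll⇒uuuTlll⇒uuuuTllll⇒uuuuuTlllll⇒uuuuuuTllllll⇒uuuuuullllll

T ⇒ uTl   [T ::= u T l]
uTl ⇒ uuTll   [T ::= u T l]
uuTll ⇒ uuuTlll   [T ::= u T l]
uuuTlll ⇒ uuuuTllll   [T ::= u T l]
uuuuTllll ⇒ uuuuuTlllll   [T ::= u T l]
uuuuuTlllll ⇒ uuuuuuTllllll   [T ::= u T l]
uuuuuuTllllll ⇒ uuuuuullllll   [T ::= ε]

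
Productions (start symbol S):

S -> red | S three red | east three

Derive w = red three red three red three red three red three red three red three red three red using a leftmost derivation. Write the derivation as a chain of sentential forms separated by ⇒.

S ⇒ S three red ⇒ S three red three red ⇒ S three red three red three red ⇒ S three red three red three red three red ⇒ S three red three red three red three red three red ⇒ S three red three red three red three red three red three red ⇒ S three red three red three red three red three red three red three red ⇒ S three red three red three red three red three red three red three red three red ⇒ red three red three red three red three red three red three red three red three red

S ⇒ S three red   [S -> S three red]
S three red ⇒ S three red three red   [S -> S three red]
S three red three red ⇒ S three red three red three red   [S -> S three red]
S three red three red three red ⇒ S three red three red three red three red   [S -> S three red]
S three red three red three red three red ⇒ S three red three red three red three red three red   [S -> S three red]
S three red three red three red three red three red ⇒ S three red three red three red three red three red three red   [S -> S three red]
S three red three red three red three red three red three red ⇒ S three red three red three red three red three red three red three red   [S -> S three red]
S three red three red three red three red three red three red three red ⇒ S three red three red three red three red three red three red three red three red   [S -> S three red]
S three red three red three red three red three red three red three red three red ⇒ red three red three red three red three red three red three red three red three red   [S -> red]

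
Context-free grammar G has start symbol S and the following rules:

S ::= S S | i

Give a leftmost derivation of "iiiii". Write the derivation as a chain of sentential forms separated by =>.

S => SS   [S ::= S S]
SS => SSS   [S ::= S S]
SSS => SSSS   [S ::= S S]
SSSS => SSSSS   [S ::= S S]
SSSSS => iSSSS   [S ::= i]
iSSSS => iiSSS   [S ::= i]
iiSSS => iiiSS   [S ::= i]
iiiSS => iiiiS   [S ::= i]
iiiiS => iiiii   [S ::= i]

S => SS => SSS => SSSS => SSSSS => iSSSS => iiSSS => iiiSS => iiiiS => iiiii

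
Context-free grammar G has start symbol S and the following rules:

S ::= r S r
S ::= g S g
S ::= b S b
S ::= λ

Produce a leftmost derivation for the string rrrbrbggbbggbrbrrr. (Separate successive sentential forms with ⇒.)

S ⇒ rSr ⇒ rrSrr ⇒ rrrSrrr ⇒ rrrbSbrrr ⇒ rrrbrSrbrrr ⇒ rrrbrbSbrbrrr ⇒ rrrbrbgSgbrbrrr ⇒ rrrbrbggSggbrbrrr ⇒ rrrbrbggbSbggbrbrrr ⇒ rrrbrbggbbggbrbrrr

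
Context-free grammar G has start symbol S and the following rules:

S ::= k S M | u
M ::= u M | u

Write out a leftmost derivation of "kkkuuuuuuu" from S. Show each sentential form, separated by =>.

S => kSM => kkSMM => kkkSMMM => kkkuMMM => kkkuuMMM => kkkuuuMMM => kkkuuuuMM => kkkuuuuuM => kkkuuuuuuM => kkkuuuuuuu

S => kSM   [S ::= k S M]
kSM => kkSMM   [S ::= k S M]
kkSMM => kkkSMMM   [S ::= k S M]
kkkSMMM => kkkuMMM   [S ::= u]
kkkuMMM => kkkuuMMM   [M ::= u M]
kkkuuMMM => kkkuuuMMM   [M ::= u M]
kkkuuuMMM => kkkuuuuMM   [M ::= u]
kkkuuuuMM => kkkuuuuuM   [M ::= u]
kkkuuuuuM => kkkuuuuuuM   [M ::= u M]
kkkuuuuuuM => kkkuuuuuuu   [M ::= u]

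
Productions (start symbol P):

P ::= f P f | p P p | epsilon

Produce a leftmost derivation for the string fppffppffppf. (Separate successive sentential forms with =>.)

P=>fPf=>fpPpf=>fppPppf=>fppfPfppf=>fppffPffppf=>fppffpPpffppf=>fppffppffppf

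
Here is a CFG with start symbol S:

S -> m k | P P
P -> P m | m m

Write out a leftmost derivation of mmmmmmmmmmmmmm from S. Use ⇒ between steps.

S ⇒ PP   [S -> P P]
PP ⇒ PmP   [P -> P m]
PmP ⇒ PmmP   [P -> P m]
PmmP ⇒ PmmmP   [P -> P m]
PmmmP ⇒ PmmmmP   [P -> P m]
PmmmmP ⇒ PmmmmmP   [P -> P m]
PmmmmmP ⇒ PmmmmmmP   [P -> P m]
PmmmmmmP ⇒ PmmmmmmmP   [P -> P m]
PmmmmmmmP ⇒ PmmmmmmmmP   [P -> P m]
PmmmmmmmmP ⇒ mmmmmmmmmmP   [P -> m m]
mmmmmmmmmmP ⇒ mmmmmmmmmmPm   [P -> P m]
mmmmmmmmmmPm ⇒ mmmmmmmmmmPmm   [P -> P m]
mmmmmmmmmmPmm ⇒ mmmmmmmmmmmmmm   [P -> m m]

S ⇒ PP ⇒ PmP ⇒ PmmP ⇒ PmmmP ⇒ PmmmmP ⇒ PmmmmmP ⇒ PmmmmmmP ⇒ PmmmmmmmP ⇒ PmmmmmmmmP ⇒ mmmmmmmmmmP ⇒ mmmmmmmmmmPm ⇒ mmmmmmmmmmPmm ⇒ mmmmmmmmmmmmmm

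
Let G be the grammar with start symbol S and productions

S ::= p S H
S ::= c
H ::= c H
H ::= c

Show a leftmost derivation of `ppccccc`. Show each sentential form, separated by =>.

S=>pSH=>ppSHH=>ppcHH=>ppccH=>ppcccH=>ppccccH=>ppccccc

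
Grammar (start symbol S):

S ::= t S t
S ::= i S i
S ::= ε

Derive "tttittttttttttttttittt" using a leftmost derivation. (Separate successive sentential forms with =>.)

S=>tSt=>ttStt=>tttSttt=>tttiSittt=>tttitStittt=>tttittSttittt=>tttitttStttittt=>tttittttSttttittt=>tttitttttStttttittt=>tttittttttSttttttittt=>tttitttttttStttttttittt=>tttittttttttttttttittt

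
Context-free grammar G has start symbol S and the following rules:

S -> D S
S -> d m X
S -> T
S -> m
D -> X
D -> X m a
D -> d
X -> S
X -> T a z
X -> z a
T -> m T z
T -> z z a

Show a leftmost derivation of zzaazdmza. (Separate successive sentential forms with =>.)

S=>DS=>XS=>TazS=>zzaazS=>zzaazdmX=>zzaazdmza

S => DS   [S -> D S]
DS => XS   [D -> X]
XS => TazS   [X -> T a z]
TazS => zzaazS   [T -> z z a]
zzaazS => zzaazdmX   [S -> d m X]
zzaazdmX => zzaazdmza   [X -> z a]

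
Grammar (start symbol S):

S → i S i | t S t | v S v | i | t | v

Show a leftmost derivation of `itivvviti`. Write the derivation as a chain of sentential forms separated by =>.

S=>iSi=>itSti=>itiSiti=>itivSviti=>itivvviti

S => iSi   [S → i S i]
iSi => itSti   [S → t S t]
itSti => itiSiti   [S → i S i]
itiSiti => itivSviti   [S → v S v]
itivSviti => itivvviti   [S → v]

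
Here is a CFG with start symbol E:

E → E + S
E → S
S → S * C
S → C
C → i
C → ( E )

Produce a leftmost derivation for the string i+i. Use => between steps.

E => E+S   [E → E + S]
E+S => S+S   [E → S]
S+S => C+S   [S → C]
C+S => i+S   [C → i]
i+S => i+C   [S → C]
i+C => i+i   [C → i]

E => E+S => S+S => C+S => i+S => i+C => i+i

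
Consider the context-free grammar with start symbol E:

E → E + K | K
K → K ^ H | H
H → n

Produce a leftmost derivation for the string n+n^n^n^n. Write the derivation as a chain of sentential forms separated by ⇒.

E ⇒ E+K ⇒ K+K ⇒ H+K ⇒ n+K ⇒ n+K^H ⇒ n+K^H^H ⇒ n+K^H^H^H ⇒ n+H^H^H^H ⇒ n+n^H^H^H ⇒ n+n^n^H^H ⇒ n+n^n^n^H ⇒ n+n^n^n^n

E ⇒ E+K   [E → E + K]
E+K ⇒ K+K   [E → K]
K+K ⇒ H+K   [K → H]
H+K ⇒ n+K   [H → n]
n+K ⇒ n+K^H   [K → K ^ H]
n+K^H ⇒ n+K^H^H   [K → K ^ H]
n+K^H^H ⇒ n+K^H^H^H   [K → K ^ H]
n+K^H^H^H ⇒ n+H^H^H^H   [K → H]
n+H^H^H^H ⇒ n+n^H^H^H   [H → n]
n+n^H^H^H ⇒ n+n^n^H^H   [H → n]
n+n^n^H^H ⇒ n+n^n^n^H   [H → n]
n+n^n^n^H ⇒ n+n^n^n^n   [H → n]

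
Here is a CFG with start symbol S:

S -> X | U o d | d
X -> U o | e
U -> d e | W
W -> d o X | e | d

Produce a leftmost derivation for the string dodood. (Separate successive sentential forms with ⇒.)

S ⇒ Uod   [S -> U o d]
Uod ⇒ Wod   [U -> W]
Wod ⇒ doXod   [W -> d o X]
doXod ⇒ doUood   [X -> U o]
doUood ⇒ doWood   [U -> W]
doWood ⇒ dodood   [W -> d]

S ⇒ Uod ⇒ Wod ⇒ doXod ⇒ doUood ⇒ doWood ⇒ dodood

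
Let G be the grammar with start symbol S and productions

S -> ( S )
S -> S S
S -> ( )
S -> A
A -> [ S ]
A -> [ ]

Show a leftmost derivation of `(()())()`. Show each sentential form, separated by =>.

S=>SS=>(S)S=>(SS)S=>(()S)S=>(()())S=>(()())()

S => SS   [S -> S S]
SS => (S)S   [S -> ( S )]
(S)S => (SS)S   [S -> S S]
(SS)S => (()S)S   [S -> ( )]
(()S)S => (()())S   [S -> ( )]
(()())S => (()())()   [S -> ( )]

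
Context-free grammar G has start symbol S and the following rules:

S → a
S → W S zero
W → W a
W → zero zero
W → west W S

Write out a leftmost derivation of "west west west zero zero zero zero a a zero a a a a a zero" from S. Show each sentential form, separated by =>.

S => W S zero => W a S zero => W a a S zero => west W S a a S zero => west west W S S a a S zero => west west west W S S S a a S zero => west west west zero zero S S S a a S zero => west west west zero zero W S zero S S a a S zero => west west west zero zero W a S zero S S a a S zero => west west west zero zero zero zero a S zero S S a a S zero => west west west zero zero zero zero a a zero S S a a S zero => west west west zero zero zero zero a a zero a S a a S zero => west west west zero zero zero zero a a zero a a a a S zero => west west west zero zero zero zero a a zero a a a a a zero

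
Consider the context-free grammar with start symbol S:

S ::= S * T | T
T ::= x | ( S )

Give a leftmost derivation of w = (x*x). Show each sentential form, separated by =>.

S => T => (S) => (S*T) => (T*T) => (x*T) => (x*x)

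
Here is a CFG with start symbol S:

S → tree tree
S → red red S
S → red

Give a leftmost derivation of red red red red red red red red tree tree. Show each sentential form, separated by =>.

S => red red S => red red red red S => red red red red red red S => red red red red red red red red S => red red red red red red red red tree tree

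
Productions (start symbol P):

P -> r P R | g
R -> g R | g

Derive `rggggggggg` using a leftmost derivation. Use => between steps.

P => rPR   [P -> r P R]
rPR => rgR   [P -> g]
rgR => rggR   [R -> g R]
rggR => rgggR   [R -> g R]
rgggR => rggggR   [R -> g R]
rggggR => rgggggR   [R -> g R]
rgggggR => rggggggR   [R -> g R]
rggggggR => rgggggggR   [R -> g R]
rgggggggR => rggggggggR   [R -> g R]
rggggggggR => rggggggggg   [R -> g]

P=>rPR=>rgR=>rggR=>rgggR=>rggggR=>rgggggR=>rggggggR=>rgggggggR=>rggggggggR=>rggggggggg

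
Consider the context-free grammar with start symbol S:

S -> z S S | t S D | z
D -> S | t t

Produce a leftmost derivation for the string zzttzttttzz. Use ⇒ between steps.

S ⇒ zSS ⇒ zzSSS ⇒ zztSDSS ⇒ zzttSDDSS ⇒ zzttzDDSS ⇒ zzttzttDSS ⇒ zzttzttttSS ⇒ zzttzttttzS ⇒ zzttzttttzz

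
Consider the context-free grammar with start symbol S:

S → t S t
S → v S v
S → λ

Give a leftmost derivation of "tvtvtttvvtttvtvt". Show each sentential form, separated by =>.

S => tSt => tvSvt => tvtStvt => tvtvSvtvt => tvtvtStvtvt => tvtvttSttvtvt => tvtvtttStttvtvt => tvtvtttvSvtttvtvt => tvtvtttvvtttvtvt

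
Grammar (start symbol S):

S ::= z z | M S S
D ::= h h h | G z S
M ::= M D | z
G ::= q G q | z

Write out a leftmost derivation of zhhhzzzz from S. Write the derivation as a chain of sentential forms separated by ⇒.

S ⇒ MSS ⇒ MDSS ⇒ zDSS ⇒ zhhhSS ⇒ zhhhzzS ⇒ zhhhzzzz

S ⇒ MSS   [S ::= M S S]
MSS ⇒ MDSS   [M ::= M D]
MDSS ⇒ zDSS   [M ::= z]
zDSS ⇒ zhhhSS   [D ::= h h h]
zhhhSS ⇒ zhhhzzS   [S ::= z z]
zhhhzzS ⇒ zhhhzzzz   [S ::= z z]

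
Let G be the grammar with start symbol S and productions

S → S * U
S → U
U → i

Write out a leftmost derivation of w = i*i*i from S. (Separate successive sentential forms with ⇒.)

S ⇒ S*U ⇒ S*U*U ⇒ U*U*U ⇒ i*U*U ⇒ i*i*U ⇒ i*i*i

S ⇒ S*U   [S → S * U]
S*U ⇒ S*U*U   [S → S * U]
S*U*U ⇒ U*U*U   [S → U]
U*U*U ⇒ i*U*U   [U → i]
i*U*U ⇒ i*i*U   [U → i]
i*i*U ⇒ i*i*i   [U → i]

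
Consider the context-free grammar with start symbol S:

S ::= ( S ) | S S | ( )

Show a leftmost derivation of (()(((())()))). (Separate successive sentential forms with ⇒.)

S ⇒ (S) ⇒ (SS) ⇒ (()S) ⇒ (()(S)) ⇒ (()((S))) ⇒ (()((SS))) ⇒ (()(((S)S))) ⇒ (()(((())S))) ⇒ (()(((())())))

S ⇒ (S)   [S ::= ( S )]
(S) ⇒ (SS)   [S ::= S S]
(SS) ⇒ (()S)   [S ::= ( )]
(()S) ⇒ (()(S))   [S ::= ( S )]
(()(S)) ⇒ (()((S)))   [S ::= ( S )]
(()((S))) ⇒ (()((SS)))   [S ::= S S]
(()((SS))) ⇒ (()(((S)S)))   [S ::= ( S )]
(()(((S)S))) ⇒ (()(((())S)))   [S ::= ( )]
(()(((())S))) ⇒ (()(((())())))   [S ::= ( )]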